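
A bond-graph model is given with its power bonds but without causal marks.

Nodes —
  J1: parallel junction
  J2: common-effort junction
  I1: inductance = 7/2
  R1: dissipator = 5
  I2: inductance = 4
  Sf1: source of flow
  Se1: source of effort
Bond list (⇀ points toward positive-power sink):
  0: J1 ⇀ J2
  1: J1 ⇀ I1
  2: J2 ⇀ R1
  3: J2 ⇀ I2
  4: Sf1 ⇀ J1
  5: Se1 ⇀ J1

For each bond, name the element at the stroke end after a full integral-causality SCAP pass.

β4 |Sf1  (source Sf1 imposes f)
β5 |J1  (Se1: effort source, stroke at far end)
β0 |J2  (common-e at J1 fixed by 5)
β1 |I1  (0-jn J1 has e-setter on 5)
β2 |R1  (J2 effort already set via bond 0)
β3 |I2  (common-e at J2 fixed by 0)

bond 0 stroke at J2
bond 1 stroke at I1
bond 2 stroke at R1
bond 3 stroke at I2
bond 4 stroke at Sf1
bond 5 stroke at J1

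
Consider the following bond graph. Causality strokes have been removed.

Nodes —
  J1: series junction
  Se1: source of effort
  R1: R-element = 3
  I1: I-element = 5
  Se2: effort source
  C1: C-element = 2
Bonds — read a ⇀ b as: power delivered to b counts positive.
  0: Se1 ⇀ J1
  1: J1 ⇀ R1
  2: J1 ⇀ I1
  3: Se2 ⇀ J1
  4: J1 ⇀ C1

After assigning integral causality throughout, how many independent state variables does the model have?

#0 |J1  (source Se1 imposes e)
#3 |J1  (Se2 (Se) sets effort on bond)
#2 |I1  (I1: I, integral causality)
#1 |J1  (1-jn J1 has f-setter on 2)
#4 |J1  (J1 flow already set via bond 2)

2  (C1, I1 all integral)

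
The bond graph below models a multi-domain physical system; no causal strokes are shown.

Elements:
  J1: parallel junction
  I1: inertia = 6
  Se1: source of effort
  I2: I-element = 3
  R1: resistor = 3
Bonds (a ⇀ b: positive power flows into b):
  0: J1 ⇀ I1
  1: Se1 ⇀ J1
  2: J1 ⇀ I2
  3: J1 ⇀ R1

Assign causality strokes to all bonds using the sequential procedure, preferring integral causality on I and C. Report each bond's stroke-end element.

#0 stroke→I1
#1 stroke→J1
#2 stroke→I2
#3 stroke→R1

b1 |J1  (Se1 fixes effort; stroke away)
b0 |I1  (J1 effort already set via bond 1)
b2 |I2  (J1: bond 1 brought effort, rest push out)
b3 |R1  (J1 effort already set via bond 1)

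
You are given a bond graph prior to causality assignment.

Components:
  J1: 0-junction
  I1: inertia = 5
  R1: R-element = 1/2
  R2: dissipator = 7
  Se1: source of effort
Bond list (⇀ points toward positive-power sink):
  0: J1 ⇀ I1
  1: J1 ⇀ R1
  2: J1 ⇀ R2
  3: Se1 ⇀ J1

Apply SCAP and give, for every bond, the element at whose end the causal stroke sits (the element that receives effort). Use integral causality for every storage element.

β3 stroke at J1  (Se1: effort source, stroke at far end)
β0 stroke at I1  (J1: bond 3 brought effort, rest push out)
β1 stroke at R1  (0-jn J1 has e-setter on 3)
β2 stroke at R2  (J1 effort already set via bond 3)

b0 |I1
b1 |R1
b2 |R2
b3 |J1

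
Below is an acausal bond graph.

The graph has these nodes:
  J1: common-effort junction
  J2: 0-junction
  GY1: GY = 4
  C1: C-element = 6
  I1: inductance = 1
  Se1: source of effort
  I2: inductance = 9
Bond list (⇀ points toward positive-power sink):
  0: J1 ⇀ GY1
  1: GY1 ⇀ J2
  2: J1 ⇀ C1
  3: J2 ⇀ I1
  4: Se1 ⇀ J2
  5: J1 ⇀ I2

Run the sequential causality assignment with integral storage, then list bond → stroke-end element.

β0 stroke at GY1
β1 stroke at GY1
β2 stroke at J1
β3 stroke at I1
β4 stroke at J2
β5 stroke at I2

bond 4 stroke at J2  (source Se1 imposes e)
bond 1 stroke at GY1  (0-jn J2 has e-setter on 4)
bond 3 stroke at I1  (J2: bond 4 brought effort, rest push out)
bond 0 stroke at GY1  (GY1: gyrator matches bond 1)
bond 2 stroke at J1  (C1: C, integral causality)
bond 5 stroke at I2  (J1 effort already set via bond 2)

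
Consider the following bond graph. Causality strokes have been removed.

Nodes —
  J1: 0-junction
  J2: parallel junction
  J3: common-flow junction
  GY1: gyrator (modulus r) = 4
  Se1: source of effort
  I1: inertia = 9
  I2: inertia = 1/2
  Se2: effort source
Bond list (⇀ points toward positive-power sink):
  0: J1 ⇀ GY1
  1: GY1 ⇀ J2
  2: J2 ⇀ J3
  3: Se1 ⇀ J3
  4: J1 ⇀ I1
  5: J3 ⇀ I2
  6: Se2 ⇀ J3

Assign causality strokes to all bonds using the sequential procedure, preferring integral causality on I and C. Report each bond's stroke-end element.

β0 →J1
β1 →J2
β2 →J3
β3 →J3
β4 →I1
β5 →I2
β6 →J3

b3 stroke→J3  (Se1: effort source, stroke at far end)
b6 stroke→J3  (Se2: effort source, stroke at far end)
b4 stroke→I1  (I1: I, integral causality)
b0 stroke→J1  (only one effort-in slot at J1)
b1 stroke→J2  (GY1 both-in/both-out from 0)
b2 stroke→J3  (common-e at J2 fixed by 1)
b5 stroke→I2  (closing 1-jn rule on J3)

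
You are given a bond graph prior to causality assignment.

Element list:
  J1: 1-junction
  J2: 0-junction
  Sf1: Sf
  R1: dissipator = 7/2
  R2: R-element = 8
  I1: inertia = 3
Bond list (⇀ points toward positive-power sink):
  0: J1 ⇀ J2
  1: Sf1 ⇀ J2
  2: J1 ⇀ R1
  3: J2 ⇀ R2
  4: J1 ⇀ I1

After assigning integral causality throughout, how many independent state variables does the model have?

1  (I1 all integral)

#1 stroke at Sf1  (Sf1 (Sf) sets flow on bond)
#4 stroke at I1  (prefer integral on I1)
#0 stroke at J1  (common-f at J1 fixed by 4)
#2 stroke at J1  (J1: bond 4 brought flow, rest push out)
#3 stroke at J2  (J2 needs exactly one e-in)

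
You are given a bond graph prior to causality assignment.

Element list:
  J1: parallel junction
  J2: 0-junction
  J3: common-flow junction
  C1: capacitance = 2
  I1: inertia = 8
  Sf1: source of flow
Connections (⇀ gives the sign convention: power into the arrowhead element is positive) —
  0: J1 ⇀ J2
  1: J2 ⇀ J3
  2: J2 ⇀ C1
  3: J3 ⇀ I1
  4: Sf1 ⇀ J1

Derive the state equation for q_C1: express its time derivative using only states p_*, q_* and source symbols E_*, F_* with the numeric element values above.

#4 stroke→Sf1  (Sf1: flow source, stroke at near end)
#0 stroke→J1  (J1 needs exactly one e-in)
#2 stroke→J2  (C1: C, integral causality)
#1 stroke→J3  (0-jn J2 has e-setter on 2)
#3 stroke→I1  (J3 needs exactly one f-in)

dq_C1/dt = F_Sf1 - p_I1/8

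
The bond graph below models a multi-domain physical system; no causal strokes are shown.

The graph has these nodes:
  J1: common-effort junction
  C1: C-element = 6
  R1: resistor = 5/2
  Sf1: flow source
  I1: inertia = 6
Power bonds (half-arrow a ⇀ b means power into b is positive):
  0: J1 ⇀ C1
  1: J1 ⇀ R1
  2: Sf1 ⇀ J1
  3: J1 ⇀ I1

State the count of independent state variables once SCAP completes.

2  (C1, I1 all integral)

b2 |Sf1  (Sf1 (Sf) sets flow on bond)
b0 |J1  (prefer integral on C1)
b1 |R1  (J1: bond 0 brought effort, rest push out)
b3 |I1  (common-e at J1 fixed by 0)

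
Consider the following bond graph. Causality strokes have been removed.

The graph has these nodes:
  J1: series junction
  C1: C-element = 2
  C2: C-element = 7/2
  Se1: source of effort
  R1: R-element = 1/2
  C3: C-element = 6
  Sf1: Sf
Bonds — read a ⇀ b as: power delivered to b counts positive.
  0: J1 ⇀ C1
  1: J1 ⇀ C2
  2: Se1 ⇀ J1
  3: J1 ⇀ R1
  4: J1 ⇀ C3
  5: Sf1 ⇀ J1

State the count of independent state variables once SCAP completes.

3  (C1, C2, C3 all integral)

bond 2 stroke at J1  (source Se1 imposes e)
bond 5 stroke at Sf1  (source Sf1 imposes f)
bond 0 stroke at J1  (common-f at J1 fixed by 5)
bond 1 stroke at J1  (J1: bond 5 brought flow, rest push out)
bond 3 stroke at J1  (J1 flow already set via bond 5)
bond 4 stroke at J1  (common-f at J1 fixed by 5)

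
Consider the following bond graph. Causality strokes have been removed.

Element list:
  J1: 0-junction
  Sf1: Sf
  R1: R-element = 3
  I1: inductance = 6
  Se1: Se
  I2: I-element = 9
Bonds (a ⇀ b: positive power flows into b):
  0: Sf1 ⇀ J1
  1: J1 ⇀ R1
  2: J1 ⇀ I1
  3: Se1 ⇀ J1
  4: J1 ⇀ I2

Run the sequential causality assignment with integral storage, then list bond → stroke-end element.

b0 stroke→Sf1  (Sf1 (Sf) sets flow on bond)
b3 stroke→J1  (Se1: effort source, stroke at far end)
b1 stroke→R1  (J1: bond 3 brought effort, rest push out)
b2 stroke→I1  (common-e at J1 fixed by 3)
b4 stroke→I2  (J1: bond 3 brought effort, rest push out)

#0 stroke at Sf1
#1 stroke at R1
#2 stroke at I1
#3 stroke at J1
#4 stroke at I2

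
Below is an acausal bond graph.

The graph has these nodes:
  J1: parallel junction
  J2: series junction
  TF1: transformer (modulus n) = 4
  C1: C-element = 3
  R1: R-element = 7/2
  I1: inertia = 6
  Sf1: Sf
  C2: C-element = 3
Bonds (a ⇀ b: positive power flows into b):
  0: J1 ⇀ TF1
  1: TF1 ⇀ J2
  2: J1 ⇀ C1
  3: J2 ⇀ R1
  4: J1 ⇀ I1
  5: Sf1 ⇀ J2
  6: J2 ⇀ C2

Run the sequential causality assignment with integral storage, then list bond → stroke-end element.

bond 5 →Sf1  (Sf1 (Sf) sets flow on bond)
bond 1 →J2  (J2 flow already set via bond 5)
bond 3 →J2  (1-jn J2 has f-setter on 5)
bond 6 →J2  (J2: bond 5 brought flow, rest push out)
bond 0 →TF1  (TF1: transformer flips bond 1)
bond 2 →J1  (prefer integral on C1)
bond 4 →I1  (J1 effort already set via bond 2)

b0 |TF1
b1 |J2
b2 |J1
b3 |J2
b4 |I1
b5 |Sf1
b6 |J2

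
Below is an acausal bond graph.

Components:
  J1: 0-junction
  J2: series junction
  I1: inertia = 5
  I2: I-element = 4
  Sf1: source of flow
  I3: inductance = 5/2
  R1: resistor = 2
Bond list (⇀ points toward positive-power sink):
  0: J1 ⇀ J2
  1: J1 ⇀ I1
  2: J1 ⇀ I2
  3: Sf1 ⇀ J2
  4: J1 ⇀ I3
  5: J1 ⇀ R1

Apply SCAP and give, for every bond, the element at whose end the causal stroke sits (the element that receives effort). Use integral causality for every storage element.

#0 →J2
#1 →I1
#2 →I2
#3 →Sf1
#4 →I3
#5 →J1

bond 3 stroke at Sf1  (Sf1 fixes flow; stroke at Sf1)
bond 0 stroke at J2  (common-f at J2 fixed by 3)
bond 1 stroke at I1  (I1 integral (f out))
bond 2 stroke at I2  (prefer integral on I2)
bond 4 stroke at I3  (I3 outputs flow p/I3)
bond 5 stroke at J1  (J1: last free bond brings effort in)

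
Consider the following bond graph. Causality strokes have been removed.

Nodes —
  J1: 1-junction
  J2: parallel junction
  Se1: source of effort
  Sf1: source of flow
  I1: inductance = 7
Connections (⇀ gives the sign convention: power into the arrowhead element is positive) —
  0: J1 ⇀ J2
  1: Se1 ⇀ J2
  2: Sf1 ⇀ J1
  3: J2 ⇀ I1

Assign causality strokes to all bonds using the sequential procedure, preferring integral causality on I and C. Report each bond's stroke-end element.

b0 →J1
b1 →J2
b2 →Sf1
b3 →I1

b1 |J2  (Se1 (Se) sets effort on bond)
b2 |Sf1  (Sf1 fixes flow; stroke at Sf1)
b0 |J1  (common-f at J1 fixed by 2)
b3 |I1  (J2 effort already set via bond 1)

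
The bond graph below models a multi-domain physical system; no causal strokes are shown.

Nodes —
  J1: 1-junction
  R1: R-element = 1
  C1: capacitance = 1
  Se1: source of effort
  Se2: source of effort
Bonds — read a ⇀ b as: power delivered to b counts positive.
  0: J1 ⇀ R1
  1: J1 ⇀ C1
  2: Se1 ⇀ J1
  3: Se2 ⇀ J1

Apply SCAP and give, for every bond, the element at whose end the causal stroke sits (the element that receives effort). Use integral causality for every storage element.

β2 stroke at J1  (Se1 fixes effort; stroke away)
β3 stroke at J1  (Se2 (Se) sets effort on bond)
β1 stroke at J1  (prefer integral on C1)
β0 stroke at R1  (J1 needs exactly one f-in)

bond 0 stroke→R1
bond 1 stroke→J1
bond 2 stroke→J1
bond 3 stroke→J1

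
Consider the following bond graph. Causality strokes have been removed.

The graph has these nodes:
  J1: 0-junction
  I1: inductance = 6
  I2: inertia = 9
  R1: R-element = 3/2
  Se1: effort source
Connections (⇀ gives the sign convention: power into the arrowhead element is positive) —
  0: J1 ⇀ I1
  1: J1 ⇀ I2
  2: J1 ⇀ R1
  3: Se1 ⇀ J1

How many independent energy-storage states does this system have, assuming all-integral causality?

2  (I1, I2 all integral)

b3 stroke→J1  (source Se1 imposes e)
b0 stroke→I1  (J1 effort already set via bond 3)
b1 stroke→I2  (J1: bond 3 brought effort, rest push out)
b2 stroke→R1  (J1 effort already set via bond 3)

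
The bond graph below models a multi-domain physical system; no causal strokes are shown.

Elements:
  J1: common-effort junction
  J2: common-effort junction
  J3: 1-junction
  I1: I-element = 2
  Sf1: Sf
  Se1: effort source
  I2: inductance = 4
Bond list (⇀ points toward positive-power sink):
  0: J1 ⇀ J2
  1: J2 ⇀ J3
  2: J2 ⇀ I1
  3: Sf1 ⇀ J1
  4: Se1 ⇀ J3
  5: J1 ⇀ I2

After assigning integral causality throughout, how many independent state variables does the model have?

2  (I1, I2 all integral)

#3 stroke→Sf1  (Sf1 (Sf) sets flow on bond)
#4 stroke→J3  (source Se1 imposes e)
#1 stroke→J2  (J3 needs exactly one f-in)
#0 stroke→J1  (common-e at J2 fixed by 1)
#2 stroke→I1  (common-e at J2 fixed by 1)
#5 stroke→I2  (J1: bond 0 brought effort, rest push out)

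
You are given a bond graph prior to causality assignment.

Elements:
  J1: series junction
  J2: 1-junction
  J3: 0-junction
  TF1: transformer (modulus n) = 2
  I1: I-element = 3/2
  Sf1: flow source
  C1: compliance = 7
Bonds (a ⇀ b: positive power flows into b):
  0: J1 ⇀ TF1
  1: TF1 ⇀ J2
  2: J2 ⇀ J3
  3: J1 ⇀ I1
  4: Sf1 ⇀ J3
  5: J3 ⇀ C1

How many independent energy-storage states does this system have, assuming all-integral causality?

#4 stroke at Sf1  (source Sf1 imposes f)
#3 stroke at I1  (I1 outputs flow p/I1)
#0 stroke at J1  (1-jn J1 has f-setter on 3)
#1 stroke at TF1  (through TF1, causality passes straight; one stroke at TF1)
#2 stroke at J2  (1-jn J2 has f-setter on 1)
#5 stroke at J3  (J3: last free bond brings effort in)

2  (C1, I1 all integral)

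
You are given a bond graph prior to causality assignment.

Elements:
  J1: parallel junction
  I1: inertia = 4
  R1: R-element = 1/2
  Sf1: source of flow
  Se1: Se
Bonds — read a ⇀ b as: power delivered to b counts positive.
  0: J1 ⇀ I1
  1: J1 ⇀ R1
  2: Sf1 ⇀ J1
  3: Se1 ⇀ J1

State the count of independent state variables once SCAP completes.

1  (I1 all integral)

#2 stroke at Sf1  (source Sf1 imposes f)
#3 stroke at J1  (source Se1 imposes e)
#0 stroke at I1  (J1: bond 3 brought effort, rest push out)
#1 stroke at R1  (J1 effort already set via bond 3)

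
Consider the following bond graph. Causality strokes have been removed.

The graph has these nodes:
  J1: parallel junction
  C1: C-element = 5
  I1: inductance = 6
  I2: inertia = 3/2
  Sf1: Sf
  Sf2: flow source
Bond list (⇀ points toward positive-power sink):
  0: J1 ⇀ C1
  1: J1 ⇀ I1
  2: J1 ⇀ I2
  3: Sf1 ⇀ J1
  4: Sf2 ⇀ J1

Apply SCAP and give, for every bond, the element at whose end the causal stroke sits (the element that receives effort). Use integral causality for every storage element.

#3 stroke→Sf1  (Sf1 fixes flow; stroke at Sf1)
#4 stroke→Sf2  (source Sf2 imposes f)
#0 stroke→J1  (C1 outputs effort q/C1)
#1 stroke→I1  (J1 effort already set via bond 0)
#2 stroke→I2  (0-jn J1 has e-setter on 0)

b0 |J1
b1 |I1
b2 |I2
b3 |Sf1
b4 |Sf2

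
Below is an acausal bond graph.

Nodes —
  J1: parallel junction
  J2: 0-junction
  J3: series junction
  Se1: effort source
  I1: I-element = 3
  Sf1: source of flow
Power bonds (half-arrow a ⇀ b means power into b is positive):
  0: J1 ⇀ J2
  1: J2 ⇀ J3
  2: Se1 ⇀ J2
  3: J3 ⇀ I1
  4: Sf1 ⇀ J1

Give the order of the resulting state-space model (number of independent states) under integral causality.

1  (I1 all integral)

β2 stroke at J2  (Se1 (Se) sets effort on bond)
β4 stroke at Sf1  (Sf1: flow source, stroke at near end)
β0 stroke at J1  (closing 0-jn rule on J1)
β1 stroke at J3  (0-jn J2 has e-setter on 2)
β3 stroke at I1  (only one flow-in slot at J3)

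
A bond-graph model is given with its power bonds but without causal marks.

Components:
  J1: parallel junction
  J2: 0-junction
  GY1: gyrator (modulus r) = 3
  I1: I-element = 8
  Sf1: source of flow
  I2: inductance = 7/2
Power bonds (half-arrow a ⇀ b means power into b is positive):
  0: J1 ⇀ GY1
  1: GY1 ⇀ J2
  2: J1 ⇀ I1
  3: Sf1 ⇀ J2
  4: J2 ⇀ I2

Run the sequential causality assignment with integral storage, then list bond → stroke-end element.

b3 stroke at Sf1  (source Sf1 imposes f)
b2 stroke at I1  (I1 integral (f out))
b0 stroke at J1  (J1 needs exactly one e-in)
b1 stroke at J2  (through GY1, causality inverts; strokes same side of GY1)
b4 stroke at I2  (J2: bond 1 brought effort, rest push out)

#0 stroke→J1
#1 stroke→J2
#2 stroke→I1
#3 stroke→Sf1
#4 stroke→I2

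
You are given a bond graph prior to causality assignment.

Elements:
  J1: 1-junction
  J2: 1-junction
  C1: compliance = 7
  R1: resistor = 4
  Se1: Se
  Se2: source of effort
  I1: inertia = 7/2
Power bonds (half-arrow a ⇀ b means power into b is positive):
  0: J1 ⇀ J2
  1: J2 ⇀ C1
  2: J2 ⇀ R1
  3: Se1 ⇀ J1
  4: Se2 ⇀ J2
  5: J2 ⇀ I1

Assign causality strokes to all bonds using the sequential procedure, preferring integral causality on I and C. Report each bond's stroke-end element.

β0 |J2
β1 |J2
β2 |J2
β3 |J1
β4 |J2
β5 |I1

β3 stroke at J1  (Se1 fixes effort; stroke away)
β4 stroke at J2  (source Se2 imposes e)
β0 stroke at J2  (only one flow-in slot at J1)
β1 stroke at J2  (prefer integral on C1)
β5 stroke at I1  (I1: I, integral causality)
β2 stroke at J2  (J2 flow already set via bond 5)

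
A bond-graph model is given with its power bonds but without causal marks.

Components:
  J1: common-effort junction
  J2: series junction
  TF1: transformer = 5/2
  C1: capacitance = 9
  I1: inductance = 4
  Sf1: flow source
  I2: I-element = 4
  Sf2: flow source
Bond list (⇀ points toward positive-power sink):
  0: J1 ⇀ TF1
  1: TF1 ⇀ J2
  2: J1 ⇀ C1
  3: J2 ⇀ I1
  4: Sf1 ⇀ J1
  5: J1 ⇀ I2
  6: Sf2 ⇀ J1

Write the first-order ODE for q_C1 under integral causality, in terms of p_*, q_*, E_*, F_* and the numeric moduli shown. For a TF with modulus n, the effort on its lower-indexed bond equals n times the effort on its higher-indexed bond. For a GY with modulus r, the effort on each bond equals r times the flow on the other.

b4 →Sf1  (Sf1: flow source, stroke at near end)
b6 →Sf2  (source Sf2 imposes f)
b2 →J1  (C1 integral (e out))
b0 →TF1  (J1: bond 2 brought effort, rest push out)
b5 →I2  (0-jn J1 has e-setter on 2)
b1 →J2  (TF TF1: opposite of bond 0)
b3 →I1  (only one flow-in slot at J2)

dq_C1/dt = F_Sf1 + F_Sf2 - p_I1/10 - p_I2/4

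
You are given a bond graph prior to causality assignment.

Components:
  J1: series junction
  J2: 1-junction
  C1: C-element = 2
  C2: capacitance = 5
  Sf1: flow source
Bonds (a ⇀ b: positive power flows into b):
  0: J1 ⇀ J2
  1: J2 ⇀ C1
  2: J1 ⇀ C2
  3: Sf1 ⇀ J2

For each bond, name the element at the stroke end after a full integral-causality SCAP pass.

bond 0 stroke→J2
bond 1 stroke→J2
bond 2 stroke→J1
bond 3 stroke→Sf1

bond 3 stroke→Sf1  (source Sf1 imposes f)
bond 0 stroke→J2  (1-jn J2 has f-setter on 3)
bond 1 stroke→J2  (common-f at J2 fixed by 3)
bond 2 stroke→J1  (1-jn J1 has f-setter on 0)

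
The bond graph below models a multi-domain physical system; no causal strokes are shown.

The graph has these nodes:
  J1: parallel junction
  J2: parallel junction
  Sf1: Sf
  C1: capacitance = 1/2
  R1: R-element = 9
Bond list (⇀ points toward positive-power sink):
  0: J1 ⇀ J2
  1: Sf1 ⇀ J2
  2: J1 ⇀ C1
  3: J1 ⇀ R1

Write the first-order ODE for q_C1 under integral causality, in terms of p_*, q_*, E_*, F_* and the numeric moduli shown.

dq_C1/dt = F_Sf1 - 2*q_C1/9

#1 stroke→Sf1  (Sf1: flow source, stroke at near end)
#0 stroke→J2  (J2 needs exactly one e-in)
#2 stroke→J1  (C1 outputs effort q/C1)
#3 stroke→R1  (0-jn J1 has e-setter on 2)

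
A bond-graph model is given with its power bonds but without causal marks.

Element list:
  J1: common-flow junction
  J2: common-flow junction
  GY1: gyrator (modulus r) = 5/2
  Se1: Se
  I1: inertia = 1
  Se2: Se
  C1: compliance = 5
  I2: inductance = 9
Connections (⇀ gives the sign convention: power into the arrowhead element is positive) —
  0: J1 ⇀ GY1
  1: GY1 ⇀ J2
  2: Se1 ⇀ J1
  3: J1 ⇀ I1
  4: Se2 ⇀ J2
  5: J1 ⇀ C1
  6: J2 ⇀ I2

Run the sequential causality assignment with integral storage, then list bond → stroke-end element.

b2 →J1  (Se1 (Se) sets effort on bond)
b4 →J2  (source Se2 imposes e)
b3 →I1  (I1: I, integral causality)
b0 →J1  (J1: bond 3 brought flow, rest push out)
b5 →J1  (J1 flow already set via bond 3)
b1 →J2  (GY GY1: same side as bond 0)
b6 →I2  (J2: last free bond brings flow in)

#0 |J1
#1 |J2
#2 |J1
#3 |I1
#4 |J2
#5 |J1
#6 |I2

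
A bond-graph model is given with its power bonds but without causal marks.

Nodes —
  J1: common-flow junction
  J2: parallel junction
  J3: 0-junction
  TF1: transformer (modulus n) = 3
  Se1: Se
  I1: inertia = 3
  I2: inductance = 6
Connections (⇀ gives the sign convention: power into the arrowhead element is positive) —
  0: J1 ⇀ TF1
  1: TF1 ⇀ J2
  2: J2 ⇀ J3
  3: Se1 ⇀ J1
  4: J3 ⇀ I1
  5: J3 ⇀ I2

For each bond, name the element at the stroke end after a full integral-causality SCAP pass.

bond 3 stroke→J1  (Se1: effort source, stroke at far end)
bond 0 stroke→TF1  (J1: last free bond brings flow in)
bond 1 stroke→J2  (TF TF1: opposite of bond 0)
bond 2 stroke→J3  (0-jn J2 has e-setter on 1)
bond 4 stroke→I1  (J3: bond 2 brought effort, rest push out)
bond 5 stroke→I2  (J3: bond 2 brought effort, rest push out)

β0 →TF1
β1 →J2
β2 →J3
β3 →J1
β4 →I1
β5 →I2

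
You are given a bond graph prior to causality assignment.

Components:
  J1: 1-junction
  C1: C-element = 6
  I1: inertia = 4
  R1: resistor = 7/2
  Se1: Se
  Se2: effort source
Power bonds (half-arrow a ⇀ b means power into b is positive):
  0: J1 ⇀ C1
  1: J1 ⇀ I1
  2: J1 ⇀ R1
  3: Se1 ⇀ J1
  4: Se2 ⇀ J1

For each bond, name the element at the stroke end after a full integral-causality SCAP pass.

β3 stroke at J1  (Se1 (Se) sets effort on bond)
β4 stroke at J1  (Se2 fixes effort; stroke away)
β0 stroke at J1  (C1 integral (e out))
β1 stroke at I1  (prefer integral on I1)
β2 stroke at J1  (common-f at J1 fixed by 1)

bond 0 →J1
bond 1 →I1
bond 2 →J1
bond 3 →J1
bond 4 →J1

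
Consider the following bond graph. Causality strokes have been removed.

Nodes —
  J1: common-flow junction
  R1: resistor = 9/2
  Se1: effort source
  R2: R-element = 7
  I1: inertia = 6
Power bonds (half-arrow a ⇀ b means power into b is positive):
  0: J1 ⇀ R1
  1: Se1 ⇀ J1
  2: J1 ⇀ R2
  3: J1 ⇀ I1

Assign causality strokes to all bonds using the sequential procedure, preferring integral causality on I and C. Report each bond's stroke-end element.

bond 0 stroke→J1
bond 1 stroke→J1
bond 2 stroke→J1
bond 3 stroke→I1

#1 stroke at J1  (Se1: effort source, stroke at far end)
#3 stroke at I1  (I1 outputs flow p/I1)
#0 stroke at J1  (J1: bond 3 brought flow, rest push out)
#2 stroke at J1  (J1 flow already set via bond 3)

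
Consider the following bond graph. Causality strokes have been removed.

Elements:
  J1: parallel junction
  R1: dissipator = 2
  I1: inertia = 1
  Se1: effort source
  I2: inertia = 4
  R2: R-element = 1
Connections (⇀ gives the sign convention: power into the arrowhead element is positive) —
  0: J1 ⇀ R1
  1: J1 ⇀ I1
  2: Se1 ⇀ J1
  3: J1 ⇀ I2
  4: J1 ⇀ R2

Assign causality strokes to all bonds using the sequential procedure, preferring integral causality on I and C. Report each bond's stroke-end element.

bond 0 |R1
bond 1 |I1
bond 2 |J1
bond 3 |I2
bond 4 |R2

#2 |J1  (Se1 fixes effort; stroke away)
#0 |R1  (J1: bond 2 brought effort, rest push out)
#1 |I1  (common-e at J1 fixed by 2)
#3 |I2  (J1 effort already set via bond 2)
#4 |R2  (common-e at J1 fixed by 2)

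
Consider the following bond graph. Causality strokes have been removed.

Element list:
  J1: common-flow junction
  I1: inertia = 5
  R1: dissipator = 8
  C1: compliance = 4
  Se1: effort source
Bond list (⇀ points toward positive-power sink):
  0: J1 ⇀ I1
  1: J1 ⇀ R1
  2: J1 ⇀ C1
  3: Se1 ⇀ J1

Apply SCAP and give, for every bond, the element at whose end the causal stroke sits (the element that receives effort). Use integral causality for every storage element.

β0 |I1
β1 |J1
β2 |J1
β3 |J1

b3 stroke→J1  (Se1: effort source, stroke at far end)
b0 stroke→I1  (I1 outputs flow p/I1)
b1 stroke→J1  (J1: bond 0 brought flow, rest push out)
b2 stroke→J1  (1-jn J1 has f-setter on 0)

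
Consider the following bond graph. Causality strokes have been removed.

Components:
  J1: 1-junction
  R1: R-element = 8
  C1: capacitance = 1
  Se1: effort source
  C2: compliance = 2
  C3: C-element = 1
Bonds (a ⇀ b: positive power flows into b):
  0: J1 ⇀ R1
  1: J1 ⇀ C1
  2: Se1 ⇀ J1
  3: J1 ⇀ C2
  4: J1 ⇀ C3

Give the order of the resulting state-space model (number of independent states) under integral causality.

bond 2 |J1  (Se1 fixes effort; stroke away)
bond 1 |J1  (C1: C, integral causality)
bond 3 |J1  (C2 outputs effort q/C2)
bond 4 |J1  (C3: C, integral causality)
bond 0 |R1  (J1 needs exactly one f-in)

3  (C1, C2, C3 all integral)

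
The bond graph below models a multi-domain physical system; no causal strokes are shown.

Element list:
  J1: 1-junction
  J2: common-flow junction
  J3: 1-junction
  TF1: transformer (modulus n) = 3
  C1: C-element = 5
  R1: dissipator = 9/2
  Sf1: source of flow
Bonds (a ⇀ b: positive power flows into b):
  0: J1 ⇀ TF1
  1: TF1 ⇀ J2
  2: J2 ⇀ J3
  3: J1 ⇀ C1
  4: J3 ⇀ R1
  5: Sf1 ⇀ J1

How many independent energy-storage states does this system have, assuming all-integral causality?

1  (C1 all integral)

β5 |Sf1  (source Sf1 imposes f)
β0 |J1  (J1: bond 5 brought flow, rest push out)
β3 |J1  (common-f at J1 fixed by 5)
β1 |TF1  (through TF1, causality passes straight; one stroke at TF1)
β2 |J2  (1-jn J2 has f-setter on 1)
β4 |J3  (common-f at J3 fixed by 2)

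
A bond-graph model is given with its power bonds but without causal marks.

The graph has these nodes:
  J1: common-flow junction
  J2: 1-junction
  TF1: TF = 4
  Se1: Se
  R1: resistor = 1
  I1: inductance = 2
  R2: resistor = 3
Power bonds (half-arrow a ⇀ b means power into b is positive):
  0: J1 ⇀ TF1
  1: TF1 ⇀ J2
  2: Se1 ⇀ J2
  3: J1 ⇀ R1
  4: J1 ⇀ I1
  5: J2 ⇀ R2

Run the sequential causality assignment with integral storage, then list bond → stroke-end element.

#0 →J1
#1 →TF1
#2 →J2
#3 →J1
#4 →I1
#5 →J2

b2 →J2  (source Se1 imposes e)
b4 →I1  (I1 outputs flow p/I1)
b0 →J1  (J1: bond 4 brought flow, rest push out)
b3 →J1  (common-f at J1 fixed by 4)
b1 →TF1  (TF1: transformer flips bond 0)
b5 →J2  (common-f at J2 fixed by 1)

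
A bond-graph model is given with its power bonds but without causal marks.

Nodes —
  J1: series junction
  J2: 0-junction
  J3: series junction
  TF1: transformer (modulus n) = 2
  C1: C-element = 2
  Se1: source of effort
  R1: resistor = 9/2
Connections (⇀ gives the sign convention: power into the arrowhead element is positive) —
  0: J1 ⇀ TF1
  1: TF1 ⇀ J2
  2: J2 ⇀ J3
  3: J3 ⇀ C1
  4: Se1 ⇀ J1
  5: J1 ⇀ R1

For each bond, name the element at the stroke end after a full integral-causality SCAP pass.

b0 stroke→J1
b1 stroke→TF1
b2 stroke→J2
b3 stroke→J3
b4 stroke→J1
b5 stroke→R1

β4 →J1  (source Se1 imposes e)
β3 →J3  (C1 integral (e out))
β2 →J2  (J3 needs exactly one f-in)
β1 →TF1  (common-e at J2 fixed by 2)
β0 →J1  (TF TF1: opposite of bond 1)
β5 →R1  (J1 needs exactly one f-in)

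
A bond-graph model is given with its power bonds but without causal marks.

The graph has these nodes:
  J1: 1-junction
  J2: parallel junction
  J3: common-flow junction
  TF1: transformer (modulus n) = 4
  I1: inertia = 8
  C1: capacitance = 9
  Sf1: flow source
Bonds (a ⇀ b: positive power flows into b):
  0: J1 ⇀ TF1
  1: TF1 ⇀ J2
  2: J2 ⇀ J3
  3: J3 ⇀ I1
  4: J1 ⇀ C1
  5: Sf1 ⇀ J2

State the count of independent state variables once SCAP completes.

2  (C1, I1 all integral)

#5 stroke→Sf1  (Sf1 fixes flow; stroke at Sf1)
#3 stroke→I1  (I1: I, integral causality)
#2 stroke→J3  (common-f at J3 fixed by 3)
#1 stroke→J2  (J2 needs exactly one e-in)
#0 stroke→TF1  (TF1 one-in-one-out from 1)
#4 stroke→J1  (common-f at J1 fixed by 0)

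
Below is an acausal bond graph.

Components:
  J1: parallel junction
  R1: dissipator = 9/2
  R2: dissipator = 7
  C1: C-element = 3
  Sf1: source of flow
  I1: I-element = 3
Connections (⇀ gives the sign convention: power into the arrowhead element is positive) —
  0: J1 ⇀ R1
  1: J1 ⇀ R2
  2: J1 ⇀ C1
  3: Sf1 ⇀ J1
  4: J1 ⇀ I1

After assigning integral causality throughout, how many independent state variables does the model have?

2  (C1, I1 all integral)

β3 stroke at Sf1  (Sf1 fixes flow; stroke at Sf1)
β2 stroke at J1  (C1 integral (e out))
β0 stroke at R1  (J1: bond 2 brought effort, rest push out)
β1 stroke at R2  (0-jn J1 has e-setter on 2)
β4 stroke at I1  (0-jn J1 has e-setter on 2)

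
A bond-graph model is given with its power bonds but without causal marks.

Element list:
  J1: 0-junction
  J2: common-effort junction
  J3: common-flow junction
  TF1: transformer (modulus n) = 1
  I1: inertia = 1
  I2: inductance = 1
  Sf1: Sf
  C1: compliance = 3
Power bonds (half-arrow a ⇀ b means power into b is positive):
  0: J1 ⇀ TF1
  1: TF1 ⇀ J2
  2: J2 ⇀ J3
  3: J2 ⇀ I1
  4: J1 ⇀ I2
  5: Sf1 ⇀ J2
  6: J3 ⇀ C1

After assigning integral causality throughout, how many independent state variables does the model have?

3  (C1, I1, I2 all integral)

#5 stroke→Sf1  (Sf1 (Sf) sets flow on bond)
#3 stroke→I1  (I1: I, integral causality)
#4 stroke→I2  (I2: I, integral causality)
#0 stroke→J1  (J1: last free bond brings effort in)
#1 stroke→TF1  (through TF1, causality passes straight; one stroke at TF1)
#2 stroke→J2  (J2: last free bond brings effort in)
#6 stroke→J3  (J3: bond 2 brought flow, rest push out)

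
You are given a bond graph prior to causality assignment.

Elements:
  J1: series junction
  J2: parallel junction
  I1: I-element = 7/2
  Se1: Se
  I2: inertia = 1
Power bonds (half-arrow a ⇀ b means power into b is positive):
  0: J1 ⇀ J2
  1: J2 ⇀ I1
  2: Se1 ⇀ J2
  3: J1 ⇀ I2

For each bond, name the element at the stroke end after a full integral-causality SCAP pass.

b2 →J2  (source Se1 imposes e)
b0 →J1  (0-jn J2 has e-setter on 2)
b1 →I1  (common-e at J2 fixed by 2)
b3 →I2  (only one flow-in slot at J1)

b0 stroke at J1
b1 stroke at I1
b2 stroke at J2
b3 stroke at I2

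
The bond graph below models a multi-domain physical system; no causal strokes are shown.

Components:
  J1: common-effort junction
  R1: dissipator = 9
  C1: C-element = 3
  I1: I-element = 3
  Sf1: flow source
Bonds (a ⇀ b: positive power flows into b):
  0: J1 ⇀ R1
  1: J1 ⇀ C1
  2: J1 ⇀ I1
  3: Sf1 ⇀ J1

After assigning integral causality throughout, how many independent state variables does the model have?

2  (C1, I1 all integral)

β3 stroke→Sf1  (Sf1: flow source, stroke at near end)
β1 stroke→J1  (C1 outputs effort q/C1)
β0 stroke→R1  (J1 effort already set via bond 1)
β2 stroke→I1  (J1: bond 1 brought effort, rest push out)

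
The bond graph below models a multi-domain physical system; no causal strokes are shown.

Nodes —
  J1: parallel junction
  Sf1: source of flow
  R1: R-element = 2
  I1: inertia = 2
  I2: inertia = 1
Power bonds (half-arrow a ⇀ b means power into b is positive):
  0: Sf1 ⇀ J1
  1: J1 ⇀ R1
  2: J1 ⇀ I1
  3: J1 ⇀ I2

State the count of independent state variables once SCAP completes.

bond 0 |Sf1  (Sf1: flow source, stroke at near end)
bond 2 |I1  (I1: I, integral causality)
bond 3 |I2  (I2 integral (f out))
bond 1 |J1  (closing 0-jn rule on J1)

2  (I1, I2 all integral)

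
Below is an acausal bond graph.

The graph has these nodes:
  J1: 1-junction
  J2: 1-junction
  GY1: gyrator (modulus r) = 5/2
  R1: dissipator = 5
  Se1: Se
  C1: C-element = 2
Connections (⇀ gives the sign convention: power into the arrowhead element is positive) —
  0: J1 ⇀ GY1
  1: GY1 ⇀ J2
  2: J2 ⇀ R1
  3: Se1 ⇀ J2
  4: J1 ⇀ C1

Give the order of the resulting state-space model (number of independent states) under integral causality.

bond 3 |J2  (Se1 (Se) sets effort on bond)
bond 4 |J1  (C1 integral (e out))
bond 0 |GY1  (J1 needs exactly one f-in)
bond 1 |GY1  (through GY1, causality inverts; strokes same side of GY1)
bond 2 |J2  (common-f at J2 fixed by 1)

1  (C1 all integral)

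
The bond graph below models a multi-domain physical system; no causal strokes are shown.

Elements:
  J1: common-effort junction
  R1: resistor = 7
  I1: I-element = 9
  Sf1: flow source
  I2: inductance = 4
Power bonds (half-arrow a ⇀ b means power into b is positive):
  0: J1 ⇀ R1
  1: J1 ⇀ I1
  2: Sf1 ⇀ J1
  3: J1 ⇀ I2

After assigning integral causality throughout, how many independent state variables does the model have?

β2 |Sf1  (Sf1 (Sf) sets flow on bond)
β1 |I1  (I1: I, integral causality)
β3 |I2  (prefer integral on I2)
β0 |J1  (J1 needs exactly one e-in)

2  (I1, I2 all integral)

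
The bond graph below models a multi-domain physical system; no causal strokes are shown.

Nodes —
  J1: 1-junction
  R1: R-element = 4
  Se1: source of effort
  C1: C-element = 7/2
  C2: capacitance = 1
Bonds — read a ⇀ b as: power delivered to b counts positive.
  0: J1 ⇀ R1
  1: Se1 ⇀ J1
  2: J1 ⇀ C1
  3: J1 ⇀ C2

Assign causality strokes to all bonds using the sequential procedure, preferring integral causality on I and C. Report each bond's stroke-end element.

β0 |R1
β1 |J1
β2 |J1
β3 |J1

β1 |J1  (source Se1 imposes e)
β2 |J1  (prefer integral on C1)
β3 |J1  (C2: C, integral causality)
β0 |R1  (J1 needs exactly one f-in)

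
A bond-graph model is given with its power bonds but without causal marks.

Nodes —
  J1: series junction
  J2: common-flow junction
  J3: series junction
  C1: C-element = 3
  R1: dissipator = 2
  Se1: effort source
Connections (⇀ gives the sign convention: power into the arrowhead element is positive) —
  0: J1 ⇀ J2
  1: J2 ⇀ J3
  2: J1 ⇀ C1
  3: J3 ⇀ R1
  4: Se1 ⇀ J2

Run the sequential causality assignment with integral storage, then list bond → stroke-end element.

β4 stroke→J2  (Se1 (Se) sets effort on bond)
β2 stroke→J1  (C1 integral (e out))
β0 stroke→J2  (J1: last free bond brings flow in)
β1 stroke→J3  (J2 needs exactly one f-in)
β3 stroke→R1  (closing 1-jn rule on J3)

β0 stroke→J2
β1 stroke→J3
β2 stroke→J1
β3 stroke→R1
β4 stroke→J2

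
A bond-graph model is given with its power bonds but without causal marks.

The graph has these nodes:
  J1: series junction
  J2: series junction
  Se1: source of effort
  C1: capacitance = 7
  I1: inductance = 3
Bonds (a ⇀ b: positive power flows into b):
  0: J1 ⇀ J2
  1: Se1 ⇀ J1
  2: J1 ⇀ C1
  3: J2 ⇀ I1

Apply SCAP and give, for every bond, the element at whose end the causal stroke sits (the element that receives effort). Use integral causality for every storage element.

β0 |J2
β1 |J1
β2 |J1
β3 |I1

bond 1 →J1  (Se1 (Se) sets effort on bond)
bond 2 →J1  (prefer integral on C1)
bond 0 →J2  (only one flow-in slot at J1)
bond 3 →I1  (J2: last free bond brings flow in)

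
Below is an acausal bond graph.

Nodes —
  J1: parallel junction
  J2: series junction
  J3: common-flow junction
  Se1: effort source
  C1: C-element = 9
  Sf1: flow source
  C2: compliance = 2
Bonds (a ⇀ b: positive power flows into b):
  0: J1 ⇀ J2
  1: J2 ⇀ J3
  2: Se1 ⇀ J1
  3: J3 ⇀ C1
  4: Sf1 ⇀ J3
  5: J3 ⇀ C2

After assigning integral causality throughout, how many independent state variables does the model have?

2  (C1, C2 all integral)

b2 |J1  (Se1 (Se) sets effort on bond)
b4 |Sf1  (Sf1 fixes flow; stroke at Sf1)
b0 |J2  (J1: bond 2 brought effort, rest push out)
b1 |J3  (J2 needs exactly one f-in)
b3 |J3  (common-f at J3 fixed by 4)
b5 |J3  (J3 flow already set via bond 4)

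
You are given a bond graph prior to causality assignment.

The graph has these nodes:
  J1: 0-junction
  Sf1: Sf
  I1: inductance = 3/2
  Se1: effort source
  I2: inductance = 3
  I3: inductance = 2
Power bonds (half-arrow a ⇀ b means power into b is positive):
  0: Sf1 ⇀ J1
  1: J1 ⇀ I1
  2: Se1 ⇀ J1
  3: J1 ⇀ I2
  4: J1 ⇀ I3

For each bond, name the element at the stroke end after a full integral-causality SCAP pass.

b0 →Sf1
b1 →I1
b2 →J1
b3 →I2
b4 →I3

#0 |Sf1  (Sf1 fixes flow; stroke at Sf1)
#2 |J1  (source Se1 imposes e)
#1 |I1  (0-jn J1 has e-setter on 2)
#3 |I2  (common-e at J1 fixed by 2)
#4 |I3  (J1: bond 2 brought effort, rest push out)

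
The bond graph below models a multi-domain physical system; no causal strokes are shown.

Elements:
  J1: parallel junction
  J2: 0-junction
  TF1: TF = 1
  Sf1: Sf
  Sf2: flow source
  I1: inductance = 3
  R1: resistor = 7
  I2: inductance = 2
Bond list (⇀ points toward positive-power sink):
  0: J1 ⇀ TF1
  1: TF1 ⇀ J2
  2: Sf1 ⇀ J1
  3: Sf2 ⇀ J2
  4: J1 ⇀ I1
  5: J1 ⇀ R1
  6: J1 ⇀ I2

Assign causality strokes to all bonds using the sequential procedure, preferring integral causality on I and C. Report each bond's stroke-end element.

#2 stroke→Sf1  (Sf1 fixes flow; stroke at Sf1)
#3 stroke→Sf2  (Sf2: flow source, stroke at near end)
#1 stroke→J2  (closing 0-jn rule on J2)
#0 stroke→TF1  (TF1: transformer flips bond 1)
#4 stroke→I1  (I1: I, integral causality)
#6 stroke→I2  (prefer integral on I2)
#5 stroke→J1  (only one effort-in slot at J1)

#0 stroke at TF1
#1 stroke at J2
#2 stroke at Sf1
#3 stroke at Sf2
#4 stroke at I1
#5 stroke at J1
#6 stroke at I2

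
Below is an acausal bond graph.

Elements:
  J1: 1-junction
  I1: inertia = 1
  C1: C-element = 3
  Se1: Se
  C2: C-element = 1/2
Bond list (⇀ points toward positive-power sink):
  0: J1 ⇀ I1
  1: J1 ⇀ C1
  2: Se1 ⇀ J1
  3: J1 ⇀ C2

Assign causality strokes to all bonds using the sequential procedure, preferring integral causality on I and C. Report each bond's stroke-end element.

β2 stroke at J1  (source Se1 imposes e)
β0 stroke at I1  (I1 outputs flow p/I1)
β1 stroke at J1  (J1: bond 0 brought flow, rest push out)
β3 stroke at J1  (J1: bond 0 brought flow, rest push out)

b0 stroke at I1
b1 stroke at J1
b2 stroke at J1
b3 stroke at J1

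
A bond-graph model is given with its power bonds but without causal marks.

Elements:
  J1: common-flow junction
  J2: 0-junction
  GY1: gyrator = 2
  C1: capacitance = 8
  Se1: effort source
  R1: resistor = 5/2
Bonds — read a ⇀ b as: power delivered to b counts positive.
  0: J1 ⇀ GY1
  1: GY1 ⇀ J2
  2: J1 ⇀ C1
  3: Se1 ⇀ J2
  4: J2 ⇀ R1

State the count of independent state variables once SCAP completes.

b3 stroke at J2  (Se1: effort source, stroke at far end)
b1 stroke at GY1  (common-e at J2 fixed by 3)
b4 stroke at R1  (0-jn J2 has e-setter on 3)
b0 stroke at GY1  (through GY1, causality inverts; strokes same side of GY1)
b2 stroke at J1  (J1 flow already set via bond 0)

1  (C1 all integral)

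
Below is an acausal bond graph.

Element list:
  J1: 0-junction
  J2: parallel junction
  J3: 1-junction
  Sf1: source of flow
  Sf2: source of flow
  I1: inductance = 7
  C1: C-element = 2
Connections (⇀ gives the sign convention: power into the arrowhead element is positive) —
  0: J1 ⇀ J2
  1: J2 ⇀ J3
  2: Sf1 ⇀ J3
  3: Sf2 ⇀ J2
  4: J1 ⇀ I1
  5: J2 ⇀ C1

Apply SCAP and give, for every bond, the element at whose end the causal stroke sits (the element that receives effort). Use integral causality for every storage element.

β0 |J1
β1 |J3
β2 |Sf1
β3 |Sf2
β4 |I1
β5 |J2

#2 →Sf1  (Sf1 (Sf) sets flow on bond)
#3 →Sf2  (Sf2: flow source, stroke at near end)
#1 →J3  (J3 flow already set via bond 2)
#4 →I1  (I1 integral (f out))
#0 →J1  (J1: last free bond brings effort in)
#5 →J2  (closing 0-jn rule on J2)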